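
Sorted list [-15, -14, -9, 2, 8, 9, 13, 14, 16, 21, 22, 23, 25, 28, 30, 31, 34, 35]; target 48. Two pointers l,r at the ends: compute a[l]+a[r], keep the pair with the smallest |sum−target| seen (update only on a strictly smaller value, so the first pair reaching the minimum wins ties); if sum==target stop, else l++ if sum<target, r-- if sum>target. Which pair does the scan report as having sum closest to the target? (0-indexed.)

l=0 r=17: -15+35=20 d=28 *, l++
l=1 r=17: -14+35=21 d=27 *, l++
l=2 r=17: -9+35=26 d=22 *, l++
l=3 r=17: 2+35=37 d=11 *, l++
l=4 r=17: 8+35=43 d=5 *, l++
l=5 r=17: 9+35=44 d=4 *, l++
l=6 r=17: 13+35=48 d=0 *, stop

pair (13, 35) with sum 48 (|Δ|=0)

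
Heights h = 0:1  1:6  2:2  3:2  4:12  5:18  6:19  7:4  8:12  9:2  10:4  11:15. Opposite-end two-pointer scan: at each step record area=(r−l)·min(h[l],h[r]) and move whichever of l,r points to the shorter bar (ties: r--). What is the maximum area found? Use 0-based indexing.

[0,11] min(1,15)*11=11 best=11 * → l++
[1,11] min(6,15)*10=60 best=60 * → l++
[2,11] min(2,15)*9=18 best=60 → l++
[3,11] min(2,15)*8=16 best=60 → l++
[4,11] min(12,15)*7=84 best=84 * → l++
[5,11] min(18,15)*6=90 best=90 * → r--
[5,10] min(18,4)*5=20 best=90 → r--
[5,9] min(18,2)*4=8 best=90 → r--
[5,8] min(18,12)*3=36 best=90 → r--
[5,7] min(18,4)*2=8 best=90 → r--
[5,6] min(18,19)*1=18 best=90 → l++

max area = 90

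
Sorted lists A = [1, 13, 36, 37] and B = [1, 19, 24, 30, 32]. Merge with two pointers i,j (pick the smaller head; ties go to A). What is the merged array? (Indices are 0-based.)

[1, 1, 13, 19, 24, 30, 32, 36, 37]

i=0 j=0: A[i]=1<=B[j]=1 take 1, i++
i=1 j=0: A[i]=13>B[j]=1 take 1, j++
i=1 j=1: A[i]=13<=B[j]=19 take 13, i++
i=2 j=1: A[i]=36>B[j]=19 take 19, j++
i=2 j=2: A[i]=36>B[j]=24 take 24, j++
i=2 j=3: A[i]=36>B[j]=30 take 30, j++
i=2 j=4: A[i]=36>B[j]=32 take 32, j++
i=2 j=5: B done, take A[i]=36, i++
i=3 j=5: B done, take A[i]=37, i++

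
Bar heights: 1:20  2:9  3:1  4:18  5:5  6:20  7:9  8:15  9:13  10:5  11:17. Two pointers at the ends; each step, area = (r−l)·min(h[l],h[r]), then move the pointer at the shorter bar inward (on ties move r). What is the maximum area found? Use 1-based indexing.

[1,11] min(20,17)*10=170 best=170 * → r--
[1,10] min(20,5)*9=45 best=170 → r--
[1,9] min(20,13)*8=104 best=170 → r--
[1,8] min(20,15)*7=105 best=170 → r--
[1,7] min(20,9)*6=54 best=170 → r--
[1,6] min(20,20)*5=100 best=170 → r--
[1,5] min(20,5)*4=20 best=170 → r--
[1,4] min(20,18)*3=54 best=170 → r--
[1,3] min(20,1)*2=2 best=170 → r--
[1,2] min(20,9)*1=9 best=170 → r--

max area = 170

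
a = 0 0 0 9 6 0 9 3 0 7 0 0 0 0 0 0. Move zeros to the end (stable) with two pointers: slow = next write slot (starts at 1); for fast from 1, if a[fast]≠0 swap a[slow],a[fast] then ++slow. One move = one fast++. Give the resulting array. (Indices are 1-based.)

(s=1,f=1) a[fast]=0 → fast++
(s=1,f=2) a[fast]=0 → fast++
(s=1,f=3) a[fast]=0 → fast++
(s=1,f=4) a[fast]=9≠0 swap→a[1]=9 → slow++,fast++
(s=2,f=5) a[fast]=6≠0 swap→a[2]=6 → slow++,fast++
(s=3,f=6) a[fast]=0 → fast++
(s=3,f=7) a[fast]=9≠0 swap→a[3]=9 → slow++,fast++
(s=4,f=8) a[fast]=3≠0 swap→a[4]=3 → slow++,fast++
(s=5,f=9) a[fast]=0 → fast++
(s=5,f=10) a[fast]=7≠0 swap→a[5]=7 → slow++,fast++
(s=6,f=11) a[fast]=0 → fast++
(s=6,f=12) a[fast]=0 → fast++
(s=6,f=13) a[fast]=0 → fast++
(s=6,f=14) a[fast]=0 → fast++
(s=6,f=15) a[fast]=0 → fast++
(s=6,f=16) a[fast]=0 → fast++

[9, 6, 9, 3, 7, 0, 0, 0, 0, 0, 0, 0, 0, 0, 0, 0]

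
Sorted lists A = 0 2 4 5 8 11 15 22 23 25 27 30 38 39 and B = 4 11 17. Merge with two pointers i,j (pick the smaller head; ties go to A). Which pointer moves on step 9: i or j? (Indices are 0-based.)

i

i=0 j=0: A[i]=0<=B[j]=4 take 0, i++
i=1 j=0: A[i]=2<=B[j]=4 take 2, i++
i=2 j=0: A[i]=4<=B[j]=4 take 4, i++
i=3 j=0: A[i]=5>B[j]=4 take 4, j++
i=3 j=1: A[i]=5<=B[j]=11 take 5, i++
i=4 j=1: A[i]=8<=B[j]=11 take 8, i++
i=5 j=1: A[i]=11<=B[j]=11 take 11, i++
i=6 j=1: A[i]=15>B[j]=11 take 11, j++
i=6 j=2: A[i]=15<=B[j]=17 take 15, i++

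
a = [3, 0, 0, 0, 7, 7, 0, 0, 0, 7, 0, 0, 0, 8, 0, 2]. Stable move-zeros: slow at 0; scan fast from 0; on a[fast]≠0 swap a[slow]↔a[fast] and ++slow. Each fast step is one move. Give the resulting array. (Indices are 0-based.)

slow=0 fast=0: a[fast]=3≠0 swap→a[0]=3, slow++,fast++
slow=1 fast=1: a[fast]=0, fast++
slow=1 fast=2: a[fast]=0, fast++
slow=1 fast=3: a[fast]=0, fast++
slow=1 fast=4: a[fast]=7≠0 swap→a[1]=7, slow++,fast++
slow=2 fast=5: a[fast]=7≠0 swap→a[2]=7, slow++,fast++
slow=3 fast=6: a[fast]=0, fast++
slow=3 fast=7: a[fast]=0, fast++
slow=3 fast=8: a[fast]=0, fast++
slow=3 fast=9: a[fast]=7≠0 swap→a[3]=7, slow++,fast++
slow=4 fast=10: a[fast]=0, fast++
slow=4 fast=11: a[fast]=0, fast++
slow=4 fast=12: a[fast]=0, fast++
slow=4 fast=13: a[fast]=8≠0 swap→a[4]=8, slow++,fast++
slow=5 fast=14: a[fast]=0, fast++
slow=5 fast=15: a[fast]=2≠0 swap→a[5]=2, slow++,fast++

[3, 7, 7, 7, 8, 2, 0, 0, 0, 0, 0, 0, 0, 0, 0, 0]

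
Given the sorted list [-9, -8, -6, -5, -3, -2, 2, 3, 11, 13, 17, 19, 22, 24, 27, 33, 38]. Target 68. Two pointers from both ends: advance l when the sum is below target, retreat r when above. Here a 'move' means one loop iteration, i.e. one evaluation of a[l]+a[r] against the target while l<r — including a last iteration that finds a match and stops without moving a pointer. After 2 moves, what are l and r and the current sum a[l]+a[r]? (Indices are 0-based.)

l=2, r=16, sum=32

[0,16] -9+38=29 <68 → l++
[1,16] -8+38=30 <68 → l++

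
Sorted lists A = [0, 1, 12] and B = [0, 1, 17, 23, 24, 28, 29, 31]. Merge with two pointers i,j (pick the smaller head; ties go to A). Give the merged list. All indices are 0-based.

[0, 0, 1, 1, 12, 17, 23, 24, 28, 29, 31]

i=0 j=0: A[i]=0<=B[j]=0 take 0, i++
i=1 j=0: A[i]=1>B[j]=0 take 0, j++
i=1 j=1: A[i]=1<=B[j]=1 take 1, i++
i=2 j=1: A[i]=12>B[j]=1 take 1, j++
i=2 j=2: A[i]=12<=B[j]=17 take 12, i++
i=3 j=2: A done, take B[j]=17, j++
i=3 j=3: A done, take B[j]=23, j++
i=3 j=4: A done, take B[j]=24, j++
i=3 j=5: A done, take B[j]=28, j++
i=3 j=6: A done, take B[j]=29, j++
i=3 j=7: A done, take B[j]=31, j++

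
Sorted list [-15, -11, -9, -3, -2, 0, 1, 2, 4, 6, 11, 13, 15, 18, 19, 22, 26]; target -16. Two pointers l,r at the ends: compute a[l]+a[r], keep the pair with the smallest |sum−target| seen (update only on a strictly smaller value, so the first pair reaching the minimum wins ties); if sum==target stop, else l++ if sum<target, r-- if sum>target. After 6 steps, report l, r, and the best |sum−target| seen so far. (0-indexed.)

l=0 r=16: -15+26=11 d=27 *, r--
l=0 r=15: -15+22=7 d=23 *, r--
l=0 r=14: -15+19=4 d=20 *, r--
l=0 r=13: -15+18=3 d=19 *, r--
l=0 r=12: -15+15=0 d=16 *, r--
l=0 r=11: -15+13=-2 d=14 *, r--

l=0, r=10, best |Δ|=14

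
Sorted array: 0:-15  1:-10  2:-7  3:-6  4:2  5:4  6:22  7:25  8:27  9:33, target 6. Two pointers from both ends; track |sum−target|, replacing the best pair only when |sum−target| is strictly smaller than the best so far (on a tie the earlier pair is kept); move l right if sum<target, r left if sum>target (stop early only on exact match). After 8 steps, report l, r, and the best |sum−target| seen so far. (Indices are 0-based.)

[0,9] -15+33=18 d=12 * → r--
[0,8] -15+27=12 d=6 * → r--
[0,7] -15+25=10 d=4 * → r--
[0,6] -15+22=7 d=1 * → r--
[0,5] -15+4=-11 d=17 → l++
[1,5] -10+4=-6 d=12 → l++
[2,5] -7+4=-3 d=9 → l++
[3,5] -6+4=-2 d=8 → l++

l=4, r=5, best |Δ|=1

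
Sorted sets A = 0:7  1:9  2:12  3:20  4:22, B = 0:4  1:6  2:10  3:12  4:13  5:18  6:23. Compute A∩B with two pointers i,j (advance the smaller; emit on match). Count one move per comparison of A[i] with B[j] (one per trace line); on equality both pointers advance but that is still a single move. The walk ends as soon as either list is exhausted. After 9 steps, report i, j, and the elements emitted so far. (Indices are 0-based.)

[i=0,j=0] 7>4 → j++
[i=0,j=1] 7>6 → j++
[i=0,j=2] 7<10 → i++
[i=1,j=2] 9<10 → i++
[i=2,j=2] 12>10 → j++
[i=2,j=3] 12==12 emit → i++,j++
[i=3,j=4] 20>13 → j++
[i=3,j=5] 20>18 → j++
[i=3,j=6] 20<23 → i++

i=4, j=6, emitted=[12]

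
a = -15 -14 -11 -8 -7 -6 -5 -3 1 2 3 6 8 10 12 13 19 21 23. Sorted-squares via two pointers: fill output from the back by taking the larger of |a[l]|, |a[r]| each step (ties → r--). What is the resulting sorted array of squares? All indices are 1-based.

[1, 4, 9, 9, 25, 36, 36, 49, 64, 64, 100, 121, 144, 169, 196, 225, 361, 441, 529]

[1,19] |-15|<=|23| out[19]=529 → r--
[1,18] |-15|<=|21| out[18]=441 → r--
[1,17] |-15|<=|19| out[17]=361 → r--
[1,16] |-15|>|13| out[16]=225 → l++
[2,16] |-14|>|13| out[15]=196 → l++
[3,16] |-11|<=|13| out[14]=169 → r--
[3,15] |-11|<=|12| out[13]=144 → r--
[3,14] |-11|>|10| out[12]=121 → l++
[4,14] |-8|<=|10| out[11]=100 → r--
[4,13] |-8|<=|8| out[10]=64 → r--
[4,12] |-8|>|6| out[9]=64 → l++
[5,12] |-7|>|6| out[8]=49 → l++
[6,12] |-6|<=|6| out[7]=36 → r--
[6,11] |-6|>|3| out[6]=36 → l++
[7,11] |-5|>|3| out[5]=25 → l++
[8,11] |-3|<=|3| out[4]=9 → r--
[8,10] |-3|>|2| out[3]=9 → l++
[9,10] |1|<=|2| out[2]=4 → r--
[9,9] |1|<=|1| out[1]=1 → r--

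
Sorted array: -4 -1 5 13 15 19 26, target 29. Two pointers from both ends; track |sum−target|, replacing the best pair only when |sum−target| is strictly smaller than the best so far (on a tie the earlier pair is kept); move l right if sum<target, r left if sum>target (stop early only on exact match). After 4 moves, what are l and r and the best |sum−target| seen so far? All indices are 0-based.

l=3, r=5, best |Δ|=2

[0,6] -4+26=22 d=7 * → l++
[1,6] -1+26=25 d=4 * → l++
[2,6] 5+26=31 d=2 * → r--
[2,5] 5+19=24 d=5 → l++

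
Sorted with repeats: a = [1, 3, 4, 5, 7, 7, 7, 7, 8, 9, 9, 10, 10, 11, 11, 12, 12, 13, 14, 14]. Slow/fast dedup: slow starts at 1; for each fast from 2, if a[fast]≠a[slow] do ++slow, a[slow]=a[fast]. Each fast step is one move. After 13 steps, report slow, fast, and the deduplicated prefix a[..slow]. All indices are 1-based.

(s=1,f=2) a[fast]=3≠a[slow]=1 write a[2]=3 → slow++,fast++
(s=2,f=3) a[fast]=4≠a[slow]=3 write a[3]=4 → slow++,fast++
(s=3,f=4) a[fast]=5≠a[slow]=4 write a[4]=5 → slow++,fast++
(s=4,f=5) a[fast]=7≠a[slow]=5 write a[5]=7 → slow++,fast++
(s=5,f=6) a[fast]=7=a[slow] dup → fast++
(s=5,f=7) a[fast]=7=a[slow] dup → fast++
(s=5,f=8) a[fast]=7=a[slow] dup → fast++
(s=5,f=9) a[fast]=8≠a[slow]=7 write a[6]=8 → slow++,fast++
(s=6,f=10) a[fast]=9≠a[slow]=8 write a[7]=9 → slow++,fast++
(s=7,f=11) a[fast]=9=a[slow] dup → fast++
(s=7,f=12) a[fast]=10≠a[slow]=9 write a[8]=10 → slow++,fast++
(s=8,f=13) a[fast]=10=a[slow] dup → fast++
(s=8,f=14) a[fast]=11≠a[slow]=10 write a[9]=11 → slow++,fast++

slow=9, fast=15, prefix=[1, 3, 4, 5, 7, 8, 9, 10, 11]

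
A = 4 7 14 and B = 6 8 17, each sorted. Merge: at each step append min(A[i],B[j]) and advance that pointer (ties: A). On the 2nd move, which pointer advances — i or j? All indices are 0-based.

j

i=0 j=0: A[i]=4<=B[j]=6 take 4, i++
i=1 j=0: A[i]=7>B[j]=6 take 6, j++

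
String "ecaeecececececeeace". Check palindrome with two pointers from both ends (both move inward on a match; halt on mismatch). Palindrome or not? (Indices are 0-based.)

palindrome

l=0 r=18: 'e'=='e', l++,r--
l=1 r=17: 'c'=='c', l++,r--
l=2 r=16: 'a'=='a', l++,r--
l=3 r=15: 'e'=='e', l++,r--
l=4 r=14: 'e'=='e', l++,r--
l=5 r=13: 'c'=='c', l++,r--
l=6 r=12: 'e'=='e', l++,r--
l=7 r=11: 'c'=='c', l++,r--
l=8 r=10: 'e'=='e', l++,r--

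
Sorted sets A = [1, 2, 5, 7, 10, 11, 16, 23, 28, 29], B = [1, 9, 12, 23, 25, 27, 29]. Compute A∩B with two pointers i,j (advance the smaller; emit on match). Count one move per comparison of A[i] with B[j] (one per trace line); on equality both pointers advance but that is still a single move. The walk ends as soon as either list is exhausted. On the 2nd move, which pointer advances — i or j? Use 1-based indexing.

i=1 j=1: 1==1 emit, i++,j++
i=2 j=2: 2<9, i++

i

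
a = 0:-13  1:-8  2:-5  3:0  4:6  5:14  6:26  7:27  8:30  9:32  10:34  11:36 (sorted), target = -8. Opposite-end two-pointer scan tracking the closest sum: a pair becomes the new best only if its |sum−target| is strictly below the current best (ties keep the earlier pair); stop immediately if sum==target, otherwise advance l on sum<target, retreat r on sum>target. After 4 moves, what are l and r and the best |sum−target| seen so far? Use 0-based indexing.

[0,11] -13+36=23 d=31 * → r--
[0,10] -13+34=21 d=29 * → r--
[0,9] -13+32=19 d=27 * → r--
[0,8] -13+30=17 d=25 * → r--

l=0, r=7, best |Δ|=25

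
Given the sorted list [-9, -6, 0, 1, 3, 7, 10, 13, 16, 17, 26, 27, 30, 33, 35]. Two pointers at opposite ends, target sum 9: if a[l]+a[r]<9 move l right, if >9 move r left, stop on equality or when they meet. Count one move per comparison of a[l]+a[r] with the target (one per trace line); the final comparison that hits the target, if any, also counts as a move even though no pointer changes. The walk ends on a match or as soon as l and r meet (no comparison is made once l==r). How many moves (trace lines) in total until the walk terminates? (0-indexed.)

14 moves

[0,14] -9+35=26 >9 → r--
[0,13] -9+33=24 >9 → r--
[0,12] -9+30=21 >9 → r--
[0,11] -9+27=18 >9 → r--
[0,10] -9+26=17 >9 → r--
[0,9] -9+17=8 <9 → l++
[1,9] -6+17=11 >9 → r--
[1,8] -6+16=10 >9 → r--
[1,7] -6+13=7 <9 → l++
[2,7] 0+13=13 >9 → r--
[2,6] 0+10=10 >9 → r--
[2,5] 0+7=7 <9 → l++
[3,5] 1+7=8 <9 → l++
[4,5] 3+7=10 >9 → r--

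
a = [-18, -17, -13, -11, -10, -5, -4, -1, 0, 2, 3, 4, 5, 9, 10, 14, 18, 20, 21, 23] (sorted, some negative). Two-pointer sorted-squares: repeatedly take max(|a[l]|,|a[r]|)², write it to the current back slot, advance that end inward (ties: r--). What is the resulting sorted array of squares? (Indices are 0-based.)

[0, 1, 4, 9, 16, 16, 25, 25, 81, 100, 100, 121, 169, 196, 289, 324, 324, 400, 441, 529]

[0,19] |-18|<=|23| out[19]=529 → r--
[0,18] |-18|<=|21| out[18]=441 → r--
[0,17] |-18|<=|20| out[17]=400 → r--
[0,16] |-18|<=|18| out[16]=324 → r--
[0,15] |-18|>|14| out[15]=324 → l++
[1,15] |-17|>|14| out[14]=289 → l++
[2,15] |-13|<=|14| out[13]=196 → r--
[2,14] |-13|>|10| out[12]=169 → l++
[3,14] |-11|>|10| out[11]=121 → l++
[4,14] |-10|<=|10| out[10]=100 → r--
[4,13] |-10|>|9| out[9]=100 → l++
[5,13] |-5|<=|9| out[8]=81 → r--
[5,12] |-5|<=|5| out[7]=25 → r--
[5,11] |-5|>|4| out[6]=25 → l++
[6,11] |-4|<=|4| out[5]=16 → r--
[6,10] |-4|>|3| out[4]=16 → l++
[7,10] |-1|<=|3| out[3]=9 → r--
[7,9] |-1|<=|2| out[2]=4 → r--
[7,8] |-1|>|0| out[1]=1 → l++
[8,8] |0|<=|0| out[0]=0 → r--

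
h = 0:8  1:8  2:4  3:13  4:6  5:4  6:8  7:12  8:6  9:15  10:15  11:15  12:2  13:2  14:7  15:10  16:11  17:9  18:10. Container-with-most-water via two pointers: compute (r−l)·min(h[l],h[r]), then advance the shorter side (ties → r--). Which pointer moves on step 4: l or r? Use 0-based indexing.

r

[0,18] min(8,10)*18=144 best=144 * → l++
[1,18] min(8,10)*17=136 best=144 → l++
[2,18] min(4,10)*16=64 best=144 → l++
[3,18] min(13,10)*15=150 best=150 * → r--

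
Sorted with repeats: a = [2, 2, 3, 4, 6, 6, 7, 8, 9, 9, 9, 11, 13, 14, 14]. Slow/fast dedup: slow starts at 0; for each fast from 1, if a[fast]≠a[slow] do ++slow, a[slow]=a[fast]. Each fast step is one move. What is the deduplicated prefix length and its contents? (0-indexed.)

slow=0 fast=1: a[fast]=2=a[slow] dup, fast++
slow=0 fast=2: a[fast]=3≠a[slow]=2 write a[1]=3, slow++,fast++
slow=1 fast=3: a[fast]=4≠a[slow]=3 write a[2]=4, slow++,fast++
slow=2 fast=4: a[fast]=6≠a[slow]=4 write a[3]=6, slow++,fast++
slow=3 fast=5: a[fast]=6=a[slow] dup, fast++
slow=3 fast=6: a[fast]=7≠a[slow]=6 write a[4]=7, slow++,fast++
slow=4 fast=7: a[fast]=8≠a[slow]=7 write a[5]=8, slow++,fast++
slow=5 fast=8: a[fast]=9≠a[slow]=8 write a[6]=9, slow++,fast++
slow=6 fast=9: a[fast]=9=a[slow] dup, fast++
slow=6 fast=10: a[fast]=9=a[slow] dup, fast++
slow=6 fast=11: a[fast]=11≠a[slow]=9 write a[7]=11, slow++,fast++
slow=7 fast=12: a[fast]=13≠a[slow]=11 write a[8]=13, slow++,fast++
slow=8 fast=13: a[fast]=14≠a[slow]=13 write a[9]=14, slow++,fast++
slow=9 fast=14: a[fast]=14=a[slow] dup, fast++

length 10; prefix = [2, 3, 4, 6, 7, 8, 9, 11, 13, 14]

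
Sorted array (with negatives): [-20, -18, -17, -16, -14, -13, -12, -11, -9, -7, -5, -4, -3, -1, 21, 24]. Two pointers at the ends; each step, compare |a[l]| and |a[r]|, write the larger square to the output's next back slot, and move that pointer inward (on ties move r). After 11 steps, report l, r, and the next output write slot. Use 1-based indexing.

l=10, r=14, next write slot=5

l=1 r=16: |-20|<=|24| out[16]=576, r--
l=1 r=15: |-20|<=|21| out[15]=441, r--
l=1 r=14: |-20|>|-1| out[14]=400, l++
l=2 r=14: |-18|>|-1| out[13]=324, l++
l=3 r=14: |-17|>|-1| out[12]=289, l++
l=4 r=14: |-16|>|-1| out[11]=256, l++
l=5 r=14: |-14|>|-1| out[10]=196, l++
l=6 r=14: |-13|>|-1| out[9]=169, l++
l=7 r=14: |-12|>|-1| out[8]=144, l++
l=8 r=14: |-11|>|-1| out[7]=121, l++
l=9 r=14: |-9|>|-1| out[6]=81, l++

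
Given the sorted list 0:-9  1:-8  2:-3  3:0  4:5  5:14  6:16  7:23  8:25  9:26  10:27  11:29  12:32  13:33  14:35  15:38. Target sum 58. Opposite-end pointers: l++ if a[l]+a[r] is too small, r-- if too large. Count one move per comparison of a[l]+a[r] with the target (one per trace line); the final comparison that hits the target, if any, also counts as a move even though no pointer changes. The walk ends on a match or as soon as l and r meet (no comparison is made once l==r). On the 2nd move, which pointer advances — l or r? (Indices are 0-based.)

l

l=0 r=15: -9+38=29 <58, l++
l=1 r=15: -8+38=30 <58, l++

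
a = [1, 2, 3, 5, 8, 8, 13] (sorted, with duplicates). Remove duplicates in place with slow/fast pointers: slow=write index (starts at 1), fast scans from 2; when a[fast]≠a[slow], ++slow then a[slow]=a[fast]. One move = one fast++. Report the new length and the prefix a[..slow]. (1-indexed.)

(s=1,f=2) a[fast]=2≠a[slow]=1 write a[2]=2 → slow++,fast++
(s=2,f=3) a[fast]=3≠a[slow]=2 write a[3]=3 → slow++,fast++
(s=3,f=4) a[fast]=5≠a[slow]=3 write a[4]=5 → slow++,fast++
(s=4,f=5) a[fast]=8≠a[slow]=5 write a[5]=8 → slow++,fast++
(s=5,f=6) a[fast]=8=a[slow] dup → fast++
(s=5,f=7) a[fast]=13≠a[slow]=8 write a[6]=13 → slow++,fast++

length 6; prefix = [1, 2, 3, 5, 8, 13]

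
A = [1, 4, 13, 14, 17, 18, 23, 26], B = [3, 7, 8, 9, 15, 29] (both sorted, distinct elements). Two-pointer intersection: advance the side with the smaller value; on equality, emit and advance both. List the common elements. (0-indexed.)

[i=0,j=0] 1<3 → i++
[i=1,j=0] 4>3 → j++
[i=1,j=1] 4<7 → i++
[i=2,j=1] 13>7 → j++
[i=2,j=2] 13>8 → j++
[i=2,j=3] 13>9 → j++
[i=2,j=4] 13<15 → i++
[i=3,j=4] 14<15 → i++
[i=4,j=4] 17>15 → j++
[i=4,j=5] 17<29 → i++
[i=5,j=5] 18<29 → i++
[i=6,j=5] 23<29 → i++
[i=7,j=5] 26<29 → i++

intersection = []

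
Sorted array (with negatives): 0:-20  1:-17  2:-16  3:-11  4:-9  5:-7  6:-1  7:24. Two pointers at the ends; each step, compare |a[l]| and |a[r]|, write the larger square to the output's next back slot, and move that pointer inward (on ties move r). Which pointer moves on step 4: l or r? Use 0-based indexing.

l

[0,7] |-20|<=|24| out[7]=576 → r--
[0,6] |-20|>|-1| out[6]=400 → l++
[1,6] |-17|>|-1| out[5]=289 → l++
[2,6] |-16|>|-1| out[4]=256 → l++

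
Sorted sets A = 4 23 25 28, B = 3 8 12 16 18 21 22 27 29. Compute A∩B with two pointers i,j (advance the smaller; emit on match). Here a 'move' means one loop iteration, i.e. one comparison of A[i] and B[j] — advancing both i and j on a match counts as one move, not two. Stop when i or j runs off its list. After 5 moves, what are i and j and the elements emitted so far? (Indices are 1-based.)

i=2, j=5, emitted=[]

[i=1,j=1] 4>3 → j++
[i=1,j=2] 4<8 → i++
[i=2,j=2] 23>8 → j++
[i=2,j=3] 23>12 → j++
[i=2,j=4] 23>16 → j++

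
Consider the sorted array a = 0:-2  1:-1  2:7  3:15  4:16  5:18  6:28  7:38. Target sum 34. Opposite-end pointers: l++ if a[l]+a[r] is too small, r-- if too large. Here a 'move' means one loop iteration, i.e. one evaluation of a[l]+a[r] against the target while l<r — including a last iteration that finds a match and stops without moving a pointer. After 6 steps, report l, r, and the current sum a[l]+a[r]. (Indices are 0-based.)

l=0 r=7: -2+38=36 >34, r--
l=0 r=6: -2+28=26 <34, l++
l=1 r=6: -1+28=27 <34, l++
l=2 r=6: 7+28=35 >34, r--
l=2 r=5: 7+18=25 <34, l++
l=3 r=5: 15+18=33 <34, l++

l=4, r=5, sum=34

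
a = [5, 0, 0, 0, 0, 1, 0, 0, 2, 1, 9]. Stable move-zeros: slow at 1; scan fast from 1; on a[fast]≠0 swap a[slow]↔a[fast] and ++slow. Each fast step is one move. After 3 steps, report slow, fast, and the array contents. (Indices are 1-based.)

slow=2, fast=4, a=[5, 0, 0, 0, 0, 1, 0, 0, 2, 1, 9]

slow=1 fast=1: a[fast]=5≠0 swap→a[1]=5, slow++,fast++
slow=2 fast=2: a[fast]=0, fast++
slow=2 fast=3: a[fast]=0, fast++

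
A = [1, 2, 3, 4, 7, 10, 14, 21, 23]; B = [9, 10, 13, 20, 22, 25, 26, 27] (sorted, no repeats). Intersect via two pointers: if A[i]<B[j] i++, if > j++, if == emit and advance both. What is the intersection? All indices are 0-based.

intersection = [10]

[i=0,j=0] 1<9 → i++
[i=1,j=0] 2<9 → i++
[i=2,j=0] 3<9 → i++
[i=3,j=0] 4<9 → i++
[i=4,j=0] 7<9 → i++
[i=5,j=0] 10>9 → j++
[i=5,j=1] 10==10 emit → i++,j++
[i=6,j=2] 14>13 → j++
[i=6,j=3] 14<20 → i++
[i=7,j=3] 21>20 → j++
[i=7,j=4] 21<22 → i++
[i=8,j=4] 23>22 → j++
[i=8,j=5] 23<25 → i++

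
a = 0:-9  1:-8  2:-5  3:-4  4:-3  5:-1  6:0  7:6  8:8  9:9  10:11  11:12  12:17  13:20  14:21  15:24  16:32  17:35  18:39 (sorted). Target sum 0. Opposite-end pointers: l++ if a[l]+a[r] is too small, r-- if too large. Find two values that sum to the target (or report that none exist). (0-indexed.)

(-9, 9)

[0,18] -9+39=30 >0 → r--
[0,17] -9+35=26 >0 → r--
[0,16] -9+32=23 >0 → r--
[0,15] -9+24=15 >0 → r--
[0,14] -9+21=12 >0 → r--
[0,13] -9+20=11 >0 → r--
[0,12] -9+17=8 >0 → r--
[0,11] -9+12=3 >0 → r--
[0,10] -9+11=2 >0 → r--
[0,9] -9+9=0 → found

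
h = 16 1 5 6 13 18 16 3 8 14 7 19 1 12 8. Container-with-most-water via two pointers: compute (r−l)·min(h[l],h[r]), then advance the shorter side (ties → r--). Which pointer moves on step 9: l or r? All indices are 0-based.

[0,14] min(16,8)*14=112 best=112 * → r--
[0,13] min(16,12)*13=156 best=156 * → r--
[0,12] min(16,1)*12=12 best=156 → r--
[0,11] min(16,19)*11=176 best=176 * → l++
[1,11] min(1,19)*10=10 best=176 → l++
[2,11] min(5,19)*9=45 best=176 → l++
[3,11] min(6,19)*8=48 best=176 → l++
[4,11] min(13,19)*7=91 best=176 → l++
[5,11] min(18,19)*6=108 best=176 → l++

l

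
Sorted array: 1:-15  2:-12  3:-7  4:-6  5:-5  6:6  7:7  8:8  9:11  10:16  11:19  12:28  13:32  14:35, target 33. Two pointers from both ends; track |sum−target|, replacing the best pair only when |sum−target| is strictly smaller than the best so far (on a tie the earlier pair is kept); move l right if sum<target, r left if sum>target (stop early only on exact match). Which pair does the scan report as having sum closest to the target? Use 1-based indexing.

l=1 r=14: -15+35=20 d=13 *, l++
l=2 r=14: -12+35=23 d=10 *, l++
l=3 r=14: -7+35=28 d=5 *, l++
l=4 r=14: -6+35=29 d=4 *, l++
l=5 r=14: -5+35=30 d=3 *, l++
l=6 r=14: 6+35=41 d=8, r--
l=6 r=13: 6+32=38 d=5, r--
l=6 r=12: 6+28=34 d=1 *, r--
l=6 r=11: 6+19=25 d=8, l++
l=7 r=11: 7+19=26 d=7, l++
l=8 r=11: 8+19=27 d=6, l++
l=9 r=11: 11+19=30 d=3, l++
l=10 r=11: 16+19=35 d=2, r--

pair (6, 28) with sum 34 (|Δ|=1)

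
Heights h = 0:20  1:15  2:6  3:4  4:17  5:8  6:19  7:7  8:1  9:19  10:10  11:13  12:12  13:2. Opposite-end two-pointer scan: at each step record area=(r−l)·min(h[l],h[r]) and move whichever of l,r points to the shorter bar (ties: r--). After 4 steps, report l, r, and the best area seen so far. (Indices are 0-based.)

l=0, r=9, best area=144

[0,13] min(20,2)*13=26 best=26 * → r--
[0,12] min(20,12)*12=144 best=144 * → r--
[0,11] min(20,13)*11=143 best=144 → r--
[0,10] min(20,10)*10=100 best=144 → r--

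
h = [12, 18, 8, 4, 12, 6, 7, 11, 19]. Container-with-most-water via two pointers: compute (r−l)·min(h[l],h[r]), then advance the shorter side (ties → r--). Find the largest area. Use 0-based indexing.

l=0 r=8: min(12,19)*8=96 best=96 *, l++
l=1 r=8: min(18,19)*7=126 best=126 *, l++
l=2 r=8: min(8,19)*6=48 best=126, l++
l=3 r=8: min(4,19)*5=20 best=126, l++
l=4 r=8: min(12,19)*4=48 best=126, l++
l=5 r=8: min(6,19)*3=18 best=126, l++
l=6 r=8: min(7,19)*2=14 best=126, l++
l=7 r=8: min(11,19)*1=11 best=126, l++

max area = 126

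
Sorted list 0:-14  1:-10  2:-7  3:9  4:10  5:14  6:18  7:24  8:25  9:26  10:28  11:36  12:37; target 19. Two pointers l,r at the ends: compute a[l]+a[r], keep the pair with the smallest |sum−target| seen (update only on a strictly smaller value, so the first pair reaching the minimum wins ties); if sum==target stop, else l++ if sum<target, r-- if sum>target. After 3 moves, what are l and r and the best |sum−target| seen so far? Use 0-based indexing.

l=1, r=10, best |Δ|=3

[0,12] -14+37=23 d=4 * → r--
[0,11] -14+36=22 d=3 * → r--
[0,10] -14+28=14 d=5 → l++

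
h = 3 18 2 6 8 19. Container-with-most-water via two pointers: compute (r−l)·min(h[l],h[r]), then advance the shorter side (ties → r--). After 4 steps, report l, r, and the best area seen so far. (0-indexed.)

[0,5] min(3,19)*5=15 best=15 * → l++
[1,5] min(18,19)*4=72 best=72 * → l++
[2,5] min(2,19)*3=6 best=72 → l++
[3,5] min(6,19)*2=12 best=72 → l++

l=4, r=5, best area=72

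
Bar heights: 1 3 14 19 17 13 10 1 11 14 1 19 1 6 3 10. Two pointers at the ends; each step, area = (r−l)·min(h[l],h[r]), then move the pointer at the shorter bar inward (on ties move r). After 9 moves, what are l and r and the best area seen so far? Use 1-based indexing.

l=4, r=10, best area=152

l=1 r=16: min(1,10)*15=15 best=15 *, l++
l=2 r=16: min(3,10)*14=42 best=42 *, l++
l=3 r=16: min(14,10)*13=130 best=130 *, r--
l=3 r=15: min(14,3)*12=36 best=130, r--
l=3 r=14: min(14,6)*11=66 best=130, r--
l=3 r=13: min(14,1)*10=10 best=130, r--
l=3 r=12: min(14,19)*9=126 best=130, l++
l=4 r=12: min(19,19)*8=152 best=152 *, r--
l=4 r=11: min(19,1)*7=7 best=152, r--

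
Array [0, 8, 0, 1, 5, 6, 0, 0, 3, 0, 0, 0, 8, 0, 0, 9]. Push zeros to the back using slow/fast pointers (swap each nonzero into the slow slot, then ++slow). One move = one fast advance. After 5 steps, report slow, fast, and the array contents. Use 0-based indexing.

(s=0,f=0) a[fast]=0 → fast++
(s=0,f=1) a[fast]=8≠0 swap→a[0]=8 → slow++,fast++
(s=1,f=2) a[fast]=0 → fast++
(s=1,f=3) a[fast]=1≠0 swap→a[1]=1 → slow++,fast++
(s=2,f=4) a[fast]=5≠0 swap→a[2]=5 → slow++,fast++

slow=3, fast=5, a=[8, 1, 5, 0, 0, 6, 0, 0, 3, 0, 0, 0, 8, 0, 0, 9]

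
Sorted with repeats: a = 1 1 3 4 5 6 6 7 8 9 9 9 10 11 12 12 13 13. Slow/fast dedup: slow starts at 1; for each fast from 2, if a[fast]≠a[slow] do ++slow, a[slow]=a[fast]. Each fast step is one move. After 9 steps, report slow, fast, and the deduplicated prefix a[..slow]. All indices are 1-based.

(s=1,f=2) a[fast]=1=a[slow] dup → fast++
(s=1,f=3) a[fast]=3≠a[slow]=1 write a[2]=3 → slow++,fast++
(s=2,f=4) a[fast]=4≠a[slow]=3 write a[3]=4 → slow++,fast++
(s=3,f=5) a[fast]=5≠a[slow]=4 write a[4]=5 → slow++,fast++
(s=4,f=6) a[fast]=6≠a[slow]=5 write a[5]=6 → slow++,fast++
(s=5,f=7) a[fast]=6=a[slow] dup → fast++
(s=5,f=8) a[fast]=7≠a[slow]=6 write a[6]=7 → slow++,fast++
(s=6,f=9) a[fast]=8≠a[slow]=7 write a[7]=8 → slow++,fast++
(s=7,f=10) a[fast]=9≠a[slow]=8 write a[8]=9 → slow++,fast++

slow=8, fast=11, prefix=[1, 3, 4, 5, 6, 7, 8, 9]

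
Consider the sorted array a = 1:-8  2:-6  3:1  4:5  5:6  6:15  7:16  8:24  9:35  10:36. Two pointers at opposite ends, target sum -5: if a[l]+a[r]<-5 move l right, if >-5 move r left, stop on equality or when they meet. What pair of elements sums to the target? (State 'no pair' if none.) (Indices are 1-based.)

(-6, 1)

[1,10] -8+36=28 >-5 → r--
[1,9] -8+35=27 >-5 → r--
[1,8] -8+24=16 >-5 → r--
[1,7] -8+16=8 >-5 → r--
[1,6] -8+15=7 >-5 → r--
[1,5] -8+6=-2 >-5 → r--
[1,4] -8+5=-3 >-5 → r--
[1,3] -8+1=-7 <-5 → l++
[2,3] -6+1=-5 → found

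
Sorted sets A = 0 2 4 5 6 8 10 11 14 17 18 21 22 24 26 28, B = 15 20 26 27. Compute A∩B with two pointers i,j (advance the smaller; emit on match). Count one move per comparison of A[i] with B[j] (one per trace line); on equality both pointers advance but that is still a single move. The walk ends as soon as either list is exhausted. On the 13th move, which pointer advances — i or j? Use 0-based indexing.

i=0 j=0: 0<15, i++
i=1 j=0: 2<15, i++
i=2 j=0: 4<15, i++
i=3 j=0: 5<15, i++
i=4 j=0: 6<15, i++
i=5 j=0: 8<15, i++
i=6 j=0: 10<15, i++
i=7 j=0: 11<15, i++
i=8 j=0: 14<15, i++
i=9 j=0: 17>15, j++
i=9 j=1: 17<20, i++
i=10 j=1: 18<20, i++
i=11 j=1: 21>20, j++

j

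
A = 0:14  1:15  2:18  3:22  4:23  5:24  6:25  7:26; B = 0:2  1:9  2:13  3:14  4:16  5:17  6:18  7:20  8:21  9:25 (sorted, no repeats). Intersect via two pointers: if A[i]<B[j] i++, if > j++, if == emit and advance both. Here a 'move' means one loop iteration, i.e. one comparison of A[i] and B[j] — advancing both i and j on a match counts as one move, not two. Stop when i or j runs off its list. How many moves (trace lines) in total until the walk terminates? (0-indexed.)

[i=0,j=0] 14>2 → j++
[i=0,j=1] 14>9 → j++
[i=0,j=2] 14>13 → j++
[i=0,j=3] 14==14 emit → i++,j++
[i=1,j=4] 15<16 → i++
[i=2,j=4] 18>16 → j++
[i=2,j=5] 18>17 → j++
[i=2,j=6] 18==18 emit → i++,j++
[i=3,j=7] 22>20 → j++
[i=3,j=8] 22>21 → j++
[i=3,j=9] 22<25 → i++
[i=4,j=9] 23<25 → i++
[i=5,j=9] 24<25 → i++
[i=6,j=9] 25==25 emit → i++,j++

14 moves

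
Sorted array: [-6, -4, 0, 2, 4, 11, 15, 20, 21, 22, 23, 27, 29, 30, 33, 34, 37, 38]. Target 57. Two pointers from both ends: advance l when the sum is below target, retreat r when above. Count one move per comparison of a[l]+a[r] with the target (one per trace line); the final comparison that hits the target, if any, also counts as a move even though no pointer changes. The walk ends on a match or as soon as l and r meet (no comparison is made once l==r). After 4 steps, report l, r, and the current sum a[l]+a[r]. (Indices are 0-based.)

l=4, r=17, sum=42

[0,17] -6+38=32 <57 → l++
[1,17] -4+38=34 <57 → l++
[2,17] 0+38=38 <57 → l++
[3,17] 2+38=40 <57 → l++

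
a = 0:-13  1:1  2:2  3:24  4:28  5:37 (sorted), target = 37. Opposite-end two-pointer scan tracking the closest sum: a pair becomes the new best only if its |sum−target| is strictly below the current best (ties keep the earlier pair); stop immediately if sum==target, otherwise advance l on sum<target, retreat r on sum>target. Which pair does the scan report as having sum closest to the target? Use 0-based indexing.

[0,5] -13+37=24 d=13 * → l++
[1,5] 1+37=38 d=1 * → r--
[1,4] 1+28=29 d=8 → l++
[2,4] 2+28=30 d=7 → l++
[3,4] 24+28=52 d=15 → r--

pair (1, 37) with sum 38 (|Δ|=1)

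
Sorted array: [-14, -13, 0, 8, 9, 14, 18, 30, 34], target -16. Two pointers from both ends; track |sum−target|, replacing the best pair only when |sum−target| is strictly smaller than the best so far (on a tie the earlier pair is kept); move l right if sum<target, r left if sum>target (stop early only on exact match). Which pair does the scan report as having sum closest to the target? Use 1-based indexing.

pair (-14, 0) with sum -14 (|Δ|=2)

[1,9] -14+34=20 d=36 * → r--
[1,8] -14+30=16 d=32 * → r--
[1,7] -14+18=4 d=20 * → r--
[1,6] -14+14=0 d=16 * → r--
[1,5] -14+9=-5 d=11 * → r--
[1,4] -14+8=-6 d=10 * → r--
[1,3] -14+0=-14 d=2 * → r--
[1,2] -14+-13=-27 d=11 → l++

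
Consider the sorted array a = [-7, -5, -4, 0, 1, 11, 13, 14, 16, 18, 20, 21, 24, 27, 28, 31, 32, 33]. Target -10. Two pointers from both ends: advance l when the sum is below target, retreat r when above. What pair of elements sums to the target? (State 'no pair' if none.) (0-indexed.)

[0,17] -7+33=26 >-10 → r--
[0,16] -7+32=25 >-10 → r--
[0,15] -7+31=24 >-10 → r--
[0,14] -7+28=21 >-10 → r--
[0,13] -7+27=20 >-10 → r--
[0,12] -7+24=17 >-10 → r--
[0,11] -7+21=14 >-10 → r--
[0,10] -7+20=13 >-10 → r--
[0,9] -7+18=11 >-10 → r--
[0,8] -7+16=9 >-10 → r--
[0,7] -7+14=7 >-10 → r--
[0,6] -7+13=6 >-10 → r--
[0,5] -7+11=4 >-10 → r--
[0,4] -7+1=-6 >-10 → r--
[0,3] -7+0=-7 >-10 → r--
[0,2] -7+-4=-11 <-10 → l++
[1,2] -5+-4=-9 >-10 → r--

no pair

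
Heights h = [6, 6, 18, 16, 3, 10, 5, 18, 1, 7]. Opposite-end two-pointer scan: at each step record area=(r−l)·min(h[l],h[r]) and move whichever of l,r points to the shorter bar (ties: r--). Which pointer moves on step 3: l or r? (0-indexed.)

l=0 r=9: min(6,7)*9=54 best=54 *, l++
l=1 r=9: min(6,7)*8=48 best=54, l++
l=2 r=9: min(18,7)*7=49 best=54, r--

r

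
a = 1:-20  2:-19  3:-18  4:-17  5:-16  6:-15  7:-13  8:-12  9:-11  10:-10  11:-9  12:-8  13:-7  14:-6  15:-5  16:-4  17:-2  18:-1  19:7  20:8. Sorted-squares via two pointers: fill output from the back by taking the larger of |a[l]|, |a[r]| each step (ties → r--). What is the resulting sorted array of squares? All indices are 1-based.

l=1 r=20: |-20|>|8| out[20]=400, l++
l=2 r=20: |-19|>|8| out[19]=361, l++
l=3 r=20: |-18|>|8| out[18]=324, l++
l=4 r=20: |-17|>|8| out[17]=289, l++
l=5 r=20: |-16|>|8| out[16]=256, l++
l=6 r=20: |-15|>|8| out[15]=225, l++
l=7 r=20: |-13|>|8| out[14]=169, l++
l=8 r=20: |-12|>|8| out[13]=144, l++
l=9 r=20: |-11|>|8| out[12]=121, l++
l=10 r=20: |-10|>|8| out[11]=100, l++
l=11 r=20: |-9|>|8| out[10]=81, l++
l=12 r=20: |-8|<=|8| out[9]=64, r--
l=12 r=19: |-8|>|7| out[8]=64, l++
l=13 r=19: |-7|<=|7| out[7]=49, r--
l=13 r=18: |-7|>|-1| out[6]=49, l++
l=14 r=18: |-6|>|-1| out[5]=36, l++
l=15 r=18: |-5|>|-1| out[4]=25, l++
l=16 r=18: |-4|>|-1| out[3]=16, l++
l=17 r=18: |-2|>|-1| out[2]=4, l++
l=18 r=18: |-1|<=|-1| out[1]=1, r--

[1, 4, 16, 25, 36, 49, 49, 64, 64, 81, 100, 121, 144, 169, 225, 256, 289, 324, 361, 400]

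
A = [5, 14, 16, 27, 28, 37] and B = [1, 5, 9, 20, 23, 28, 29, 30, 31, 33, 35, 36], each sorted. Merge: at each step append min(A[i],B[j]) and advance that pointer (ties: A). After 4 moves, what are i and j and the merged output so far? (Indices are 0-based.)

i=0 j=0: A[i]=5>B[j]=1 take 1, j++
i=0 j=1: A[i]=5<=B[j]=5 take 5, i++
i=1 j=1: A[i]=14>B[j]=5 take 5, j++
i=1 j=2: A[i]=14>B[j]=9 take 9, j++

i=1, j=3, merged so far=[1, 5, 5, 9]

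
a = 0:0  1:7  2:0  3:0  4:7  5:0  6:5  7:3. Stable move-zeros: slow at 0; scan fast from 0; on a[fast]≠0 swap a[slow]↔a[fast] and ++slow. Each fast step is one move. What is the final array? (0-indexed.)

slow=0 fast=0: a[fast]=0, fast++
slow=0 fast=1: a[fast]=7≠0 swap→a[0]=7, slow++,fast++
slow=1 fast=2: a[fast]=0, fast++
slow=1 fast=3: a[fast]=0, fast++
slow=1 fast=4: a[fast]=7≠0 swap→a[1]=7, slow++,fast++
slow=2 fast=5: a[fast]=0, fast++
slow=2 fast=6: a[fast]=5≠0 swap→a[2]=5, slow++,fast++
slow=3 fast=7: a[fast]=3≠0 swap→a[3]=3, slow++,fast++

[7, 7, 5, 3, 0, 0, 0, 0]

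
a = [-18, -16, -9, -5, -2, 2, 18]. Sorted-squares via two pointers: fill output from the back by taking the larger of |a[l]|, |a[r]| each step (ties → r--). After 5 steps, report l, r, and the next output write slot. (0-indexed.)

l=4, r=5, next write slot=1

l=0 r=6: |-18|<=|18| out[6]=324, r--
l=0 r=5: |-18|>|2| out[5]=324, l++
l=1 r=5: |-16|>|2| out[4]=256, l++
l=2 r=5: |-9|>|2| out[3]=81, l++
l=3 r=5: |-5|>|2| out[2]=25, l++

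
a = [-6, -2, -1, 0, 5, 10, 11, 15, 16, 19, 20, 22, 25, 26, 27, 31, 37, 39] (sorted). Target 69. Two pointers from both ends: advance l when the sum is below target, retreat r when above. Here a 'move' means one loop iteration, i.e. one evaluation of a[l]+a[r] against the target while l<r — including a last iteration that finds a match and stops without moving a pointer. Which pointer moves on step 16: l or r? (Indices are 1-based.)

l=1 r=18: -6+39=33 <69, l++
l=2 r=18: -2+39=37 <69, l++
l=3 r=18: -1+39=38 <69, l++
l=4 r=18: 0+39=39 <69, l++
l=5 r=18: 5+39=44 <69, l++
l=6 r=18: 10+39=49 <69, l++
l=7 r=18: 11+39=50 <69, l++
l=8 r=18: 15+39=54 <69, l++
l=9 r=18: 16+39=55 <69, l++
l=10 r=18: 19+39=58 <69, l++
l=11 r=18: 20+39=59 <69, l++
l=12 r=18: 22+39=61 <69, l++
l=13 r=18: 25+39=64 <69, l++
l=14 r=18: 26+39=65 <69, l++
l=15 r=18: 27+39=66 <69, l++
l=16 r=18: 31+39=70 >69, r--

r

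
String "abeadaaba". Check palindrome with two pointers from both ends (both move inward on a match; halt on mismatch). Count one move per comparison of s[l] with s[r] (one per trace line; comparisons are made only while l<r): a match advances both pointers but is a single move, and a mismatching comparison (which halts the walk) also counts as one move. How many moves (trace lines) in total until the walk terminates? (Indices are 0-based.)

3 moves

[0,8] 'a'=='a' → l++,r--
[1,7] 'b'=='b' → l++,r--
[2,6] 'e'!='a' → stop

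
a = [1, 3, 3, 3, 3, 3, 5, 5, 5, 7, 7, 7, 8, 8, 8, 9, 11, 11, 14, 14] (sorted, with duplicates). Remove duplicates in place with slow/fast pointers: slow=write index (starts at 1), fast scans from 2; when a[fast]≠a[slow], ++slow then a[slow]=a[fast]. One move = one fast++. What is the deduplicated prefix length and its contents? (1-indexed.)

(s=1,f=2) a[fast]=3≠a[slow]=1 write a[2]=3 → slow++,fast++
(s=2,f=3) a[fast]=3=a[slow] dup → fast++
(s=2,f=4) a[fast]=3=a[slow] dup → fast++
(s=2,f=5) a[fast]=3=a[slow] dup → fast++
(s=2,f=6) a[fast]=3=a[slow] dup → fast++
(s=2,f=7) a[fast]=5≠a[slow]=3 write a[3]=5 → slow++,fast++
(s=3,f=8) a[fast]=5=a[slow] dup → fast++
(s=3,f=9) a[fast]=5=a[slow] dup → fast++
(s=3,f=10) a[fast]=7≠a[slow]=5 write a[4]=7 → slow++,fast++
(s=4,f=11) a[fast]=7=a[slow] dup → fast++
(s=4,f=12) a[fast]=7=a[slow] dup → fast++
(s=4,f=13) a[fast]=8≠a[slow]=7 write a[5]=8 → slow++,fast++
(s=5,f=14) a[fast]=8=a[slow] dup → fast++
(s=5,f=15) a[fast]=8=a[slow] dup → fast++
(s=5,f=16) a[fast]=9≠a[slow]=8 write a[6]=9 → slow++,fast++
(s=6,f=17) a[fast]=11≠a[slow]=9 write a[7]=11 → slow++,fast++
(s=7,f=18) a[fast]=11=a[slow] dup → fast++
(s=7,f=19) a[fast]=14≠a[slow]=11 write a[8]=14 → slow++,fast++
(s=8,f=20) a[fast]=14=a[slow] dup → fast++

length 8; prefix = [1, 3, 5, 7, 8, 9, 11, 14]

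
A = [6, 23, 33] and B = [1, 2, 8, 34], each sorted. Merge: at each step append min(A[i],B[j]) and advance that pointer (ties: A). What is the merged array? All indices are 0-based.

[1, 2, 6, 8, 23, 33, 34]

[i=0,j=0] A[i]=6>B[j]=1 take 1 → j++
[i=0,j=1] A[i]=6>B[j]=2 take 2 → j++
[i=0,j=2] A[i]=6<=B[j]=8 take 6 → i++
[i=1,j=2] A[i]=23>B[j]=8 take 8 → j++
[i=1,j=3] A[i]=23<=B[j]=34 take 23 → i++
[i=2,j=3] A[i]=33<=B[j]=34 take 33 → i++
[i=3,j=3] A done, take B[j]=34 → j++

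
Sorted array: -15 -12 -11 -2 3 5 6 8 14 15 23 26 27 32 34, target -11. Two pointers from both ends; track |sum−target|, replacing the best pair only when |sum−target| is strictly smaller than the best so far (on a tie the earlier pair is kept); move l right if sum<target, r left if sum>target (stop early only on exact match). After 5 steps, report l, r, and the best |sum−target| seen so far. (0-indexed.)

[0,14] -15+34=19 d=30 * → r--
[0,13] -15+32=17 d=28 * → r--
[0,12] -15+27=12 d=23 * → r--
[0,11] -15+26=11 d=22 * → r--
[0,10] -15+23=8 d=19 * → r--

l=0, r=9, best |Δ|=19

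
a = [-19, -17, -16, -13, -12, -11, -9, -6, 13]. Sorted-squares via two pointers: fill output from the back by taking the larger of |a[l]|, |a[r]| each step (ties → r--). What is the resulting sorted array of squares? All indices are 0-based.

[36, 81, 121, 144, 169, 169, 256, 289, 361]

[0,8] |-19|>|13| out[8]=361 → l++
[1,8] |-17|>|13| out[7]=289 → l++
[2,8] |-16|>|13| out[6]=256 → l++
[3,8] |-13|<=|13| out[5]=169 → r--
[3,7] |-13|>|-6| out[4]=169 → l++
[4,7] |-12|>|-6| out[3]=144 → l++
[5,7] |-11|>|-6| out[2]=121 → l++
[6,7] |-9|>|-6| out[1]=81 → l++
[7,7] |-6|<=|-6| out[0]=36 → r--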